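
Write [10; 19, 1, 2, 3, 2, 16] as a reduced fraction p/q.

74828/7445

Using pₖ = aₖpₖ₋₁ + pₖ₋₂ and qₖ = aₖqₖ₋₁ + qₖ₋₂:
  k=0: a=10, p=10, q=1
  k=1: a=19, p=191, q=19
  k=2: a=1, p=201, q=20
  k=3: a=2, p=593, q=59
  k=4: a=3, p=1980, q=197
  k=5: a=2, p=4553, q=453
  k=6: a=16, p=74828, q=7445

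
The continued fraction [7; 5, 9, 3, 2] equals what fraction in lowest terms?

2389/332

Fold from the inside: start with 2/1.
  3 + 1/2 = 7/2
  9 + 2/7 = 65/7
  5 + 7/65 = 332/65
  7 + 65/332 = 2389/332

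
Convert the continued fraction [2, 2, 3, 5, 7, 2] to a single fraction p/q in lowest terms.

1384/569

Using pₖ = aₖpₖ₋₁ + pₖ₋₂ and qₖ = aₖqₖ₋₁ + qₖ₋₂:
  k=0: a=2, p=2, q=1
  k=1: a=2, p=5, q=2
  k=2: a=3, p=17, q=7
  k=3: a=5, p=90, q=37
  k=4: a=7, p=647, q=266
  k=5: a=2, p=1384, q=569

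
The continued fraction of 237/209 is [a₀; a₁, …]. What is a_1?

237 = 1·209 + 28   →  a_0 = 1
209 = 7·28 + 13   →  a_1 = 7

7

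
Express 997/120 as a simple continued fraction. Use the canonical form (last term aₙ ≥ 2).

997 = 8×120 + 37
120 = 3×37 + 9
37 = 4×9 + 1
9 = 9×1 + 0  (stop)
So 997/120 = [8; 3, 4, 9].

[8; 3, 4, 9]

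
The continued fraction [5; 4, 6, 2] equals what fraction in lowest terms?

283/54

Fold from the inside: start with 2/1.
  6 + 1/2 = 13/2
  4 + 2/13 = 54/13
  5 + 13/54 = 283/54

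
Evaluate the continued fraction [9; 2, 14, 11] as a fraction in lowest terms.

Fold from the inside: start with 11/1.
  14 + 1/11 = 155/11
  2 + 11/155 = 321/155
  9 + 155/321 = 3044/321

3044/321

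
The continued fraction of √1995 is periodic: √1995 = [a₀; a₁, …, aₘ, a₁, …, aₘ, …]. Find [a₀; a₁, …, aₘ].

[44; 1, 1, 1, 88]

a₀ = ⌊√1995⌋ = 44.
With m₀=0, d₀=1 and mₖ₊₁ = dₖaₖ − mₖ, dₖ₊₁ = (n − mₖ₊₁²)/dₖ, aₖ₊₁ = ⌊(a₀+mₖ₊₁)/dₖ₊₁⌋:
  k=1: m=44, d=59, a=1
  k=2: m=15, d=30, a=1
  k=3: m=15, d=59, a=1
  k=4: m=44, d=1, a=88
d=1 and a=2a₀=88 at k=4, so the next step gives (m, d) = (44, 59) again — its k=1 value — and the period has length 4.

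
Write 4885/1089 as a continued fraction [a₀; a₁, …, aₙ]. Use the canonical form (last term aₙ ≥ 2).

4885 = 4·1089 + 529
1089 = 2·529 + 31
529 = 17·31 + 2
31 = 15·2 + 1
2 = 2·1 + 0  (stop)
So 4885/1089 = [4; 2, 17, 15, 2].

[4; 2, 17, 15, 2]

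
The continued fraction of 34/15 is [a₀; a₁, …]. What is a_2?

1

34 = 2·15 + 4   →  a_0 = 2
15 = 3·4 + 3   →  a_1 = 3
4 = 1·3 + 1   →  a_2 = 1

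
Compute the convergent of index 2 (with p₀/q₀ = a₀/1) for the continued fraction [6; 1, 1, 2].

13/2

Using pₖ = aₖpₖ₋₁ + pₖ₋₂, qₖ = aₖqₖ₋₁ + qₖ₋₂ (with p₋₁=1, p₋₂=0, q₋₁=0, q₋₂=1):
  k=0: a=6, p=6, q=1
  k=1: a=1, p=7, q=1
  k=2: a=1, p=13, q=2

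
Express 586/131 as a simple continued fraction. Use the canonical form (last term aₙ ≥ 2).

[4; 2, 8, 1, 6]

586 = 4*131 + 62
131 = 2*62 + 7
62 = 8*7 + 6
7 = 1*6 + 1
6 = 6*1 + 0  (stop)
So 586/131 = [4; 2, 8, 1, 6].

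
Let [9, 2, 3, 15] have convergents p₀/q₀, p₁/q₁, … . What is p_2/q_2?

Using pₖ = aₖpₖ₋₁ + pₖ₋₂, qₖ = aₖqₖ₋₁ + qₖ₋₂ (with p₋₁=1, p₋₂=0, q₋₁=0, q₋₂=1):
  k=0: a=9, p=9, q=1
  k=1: a=2, p=19, q=2
  k=2: a=3, p=66, q=7

66/7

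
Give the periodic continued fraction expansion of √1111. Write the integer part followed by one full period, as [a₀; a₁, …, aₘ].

a₀ = ⌊√1111⌋ = 33.
With m₀=0, d₀=1 and mₖ₊₁ = dₖaₖ − mₖ, dₖ₊₁ = (n − mₖ₊₁²)/dₖ, aₖ₊₁ = ⌊(a₀+mₖ₊₁)/dₖ₊₁⌋:
  k=1: m=33, d=22, a=3
  k=2: m=33, d=1, a=66
d=1 and a=2a₀=66 at k=2, so the next step gives (m, d) = (33, 22) again — its k=1 value — and the period has length 2.

[33; 3, 66]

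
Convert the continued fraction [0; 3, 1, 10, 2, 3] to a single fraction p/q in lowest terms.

80/313

Using pₖ = aₖpₖ₋₁ + pₖ₋₂ and qₖ = aₖqₖ₋₁ + qₖ₋₂:
  k=0: a=0, p=0, q=1
  k=1: a=3, p=1, q=3
  k=2: a=1, p=1, q=4
  k=3: a=10, p=11, q=43
  k=4: a=2, p=23, q=90
  k=5: a=3, p=80, q=313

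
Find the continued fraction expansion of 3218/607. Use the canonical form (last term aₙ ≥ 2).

[5; 3, 3, 6, 2, 4]

3218 = 5*607 + 183
607 = 3*183 + 58
183 = 3*58 + 9
58 = 6*9 + 4
9 = 2*4 + 1
4 = 4*1 + 0  (stop)
So 3218/607 = [5; 3, 3, 6, 2, 4].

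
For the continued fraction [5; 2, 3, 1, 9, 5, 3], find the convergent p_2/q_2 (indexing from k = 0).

38/7

Using pₖ = aₖpₖ₋₁ + pₖ₋₂, qₖ = aₖqₖ₋₁ + qₖ₋₂ (with p₋₁=1, p₋₂=0, q₋₁=0, q₋₂=1):
  k=0: a=5, p=5, q=1
  k=1: a=2, p=11, q=2
  k=2: a=3, p=38, q=7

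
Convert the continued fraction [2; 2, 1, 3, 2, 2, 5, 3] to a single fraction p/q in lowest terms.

2481/1051

Fold from the inside: start with 3/1.
  5 + 1/3 = 16/3
  2 + 3/16 = 35/16
  2 + 16/35 = 86/35
  3 + 35/86 = 293/86
  1 + 86/293 = 379/293
  2 + 293/379 = 1051/379
  2 + 379/1051 = 2481/1051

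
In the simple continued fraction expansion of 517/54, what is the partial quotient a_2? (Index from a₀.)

1

517 = 9·54 + 31   →  a_0 = 9
54 = 1·31 + 23   →  a_1 = 1
31 = 1·23 + 8   →  a_2 = 1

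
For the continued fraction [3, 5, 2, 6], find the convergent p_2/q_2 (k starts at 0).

Using pₖ = aₖpₖ₋₁ + pₖ₋₂, qₖ = aₖqₖ₋₁ + qₖ₋₂ (with p₋₁=1, p₋₂=0, q₋₁=0, q₋₂=1):
  k=0: a=3, p=3, q=1
  k=1: a=5, p=16, q=5
  k=2: a=2, p=35, q=11

35/11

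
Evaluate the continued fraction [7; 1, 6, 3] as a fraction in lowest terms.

173/22

Fold from the inside: start with 3/1.
  6 + 1/3 = 19/3
  1 + 3/19 = 22/19
  7 + 19/22 = 173/22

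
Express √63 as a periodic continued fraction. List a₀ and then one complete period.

a₀ = ⌊√63⌋ = 7.

[7; 1, 14]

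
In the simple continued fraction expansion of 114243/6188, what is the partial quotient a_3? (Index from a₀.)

12

114243 = 18·6188 + 2859   →  a_0 = 18
6188 = 2·2859 + 470   →  a_1 = 2
2859 = 6·470 + 39   →  a_2 = 6
470 = 12·39 + 2   →  a_3 = 12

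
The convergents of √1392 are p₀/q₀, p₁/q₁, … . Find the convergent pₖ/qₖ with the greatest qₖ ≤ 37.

485/13

√1392 = [37; 3, 4, 3, 74, …] (period length 4).
Convergents:
  p_0/q_0 = 37/1
  p_1/q_1 = 112/3
  p_2/q_2 = 485/13
  p_3/q_3 = 1567/42
q_2 = 13 ≤ 37 < 42 = q_3, so the answer is 485/13.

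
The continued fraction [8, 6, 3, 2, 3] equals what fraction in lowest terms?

Fold from the inside: start with 3/1.
  2 + 1/3 = 7/3
  3 + 3/7 = 24/7
  6 + 7/24 = 151/24
  8 + 24/151 = 1232/151

1232/151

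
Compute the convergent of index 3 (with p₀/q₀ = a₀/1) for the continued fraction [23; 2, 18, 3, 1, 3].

Using pₖ = aₖpₖ₋₁ + pₖ₋₂, qₖ = aₖqₖ₋₁ + qₖ₋₂ (with p₋₁=1, p₋₂=0, q₋₁=0, q₋₂=1):
  k=0: a=23, p=23, q=1
  k=1: a=2, p=47, q=2
  k=2: a=18, p=869, q=37
  k=3: a=3, p=2654, q=113

2654/113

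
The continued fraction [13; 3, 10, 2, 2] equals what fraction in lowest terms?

Using pₖ = aₖpₖ₋₁ + pₖ₋₂ and qₖ = aₖqₖ₋₁ + qₖ₋₂:
  k=0: a=13, p=13, q=1
  k=1: a=3, p=40, q=3
  k=2: a=10, p=413, q=31
  k=3: a=2, p=866, q=65
  k=4: a=2, p=2145, q=161

2145/161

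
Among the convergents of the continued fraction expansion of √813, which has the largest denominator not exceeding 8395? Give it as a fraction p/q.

√813 = [28; 1, 1, 18, 1, 1, 56, …] (period length 6).
Convergents:
  p_0/q_0 = 28/1
  p_1/q_1 = 29/1
  p_2/q_2 = 57/2
  p_3/q_3 = 1055/37
  p_4/q_4 = 1112/39
  p_5/q_5 = 2167/76
  p_6/q_6 = 122464/4295
  p_7/q_7 = 124631/4371
  p_8/q_8 = 247095/8666
q_7 = 4371 ≤ 8395 < 8666 = q_8, so the answer is 124631/4371.

124631/4371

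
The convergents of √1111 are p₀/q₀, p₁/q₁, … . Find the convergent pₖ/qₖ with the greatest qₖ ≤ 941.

19999/600

√1111 = [33; 3, 66, …] (period length 2).
Convergents:
  p_0/q_0 = 33/1
  p_1/q_1 = 100/3
  p_2/q_2 = 6633/199
  p_3/q_3 = 19999/600
  p_4/q_4 = 1326567/39799
q_3 = 600 ≤ 941 < 39799 = q_4, so the answer is 19999/600.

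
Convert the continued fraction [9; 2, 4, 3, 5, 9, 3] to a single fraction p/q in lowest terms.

Fold from the inside: start with 3/1.
  9 + 1/3 = 28/3
  5 + 3/28 = 143/28
  3 + 28/143 = 457/143
  4 + 143/457 = 1971/457
  2 + 457/1971 = 4399/1971
  9 + 1971/4399 = 41562/4399

41562/4399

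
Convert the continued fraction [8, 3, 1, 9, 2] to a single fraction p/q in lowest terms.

677/82

Using pₖ = aₖpₖ₋₁ + pₖ₋₂ and qₖ = aₖqₖ₋₁ + qₖ₋₂:
  k=0: a=8, p=8, q=1
  k=1: a=3, p=25, q=3
  k=2: a=1, p=33, q=4
  k=3: a=9, p=322, q=39
  k=4: a=2, p=677, q=82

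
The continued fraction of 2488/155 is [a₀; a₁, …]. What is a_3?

1

2488 = 16·155 + 8   →  a_0 = 16
155 = 19·8 + 3   →  a_1 = 19
8 = 2·3 + 2   →  a_2 = 2
3 = 1·2 + 1   →  a_3 = 1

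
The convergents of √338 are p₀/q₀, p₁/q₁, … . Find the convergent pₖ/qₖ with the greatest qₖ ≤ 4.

√338 = [18; 2, 1, 1, 2, 36, …] (period length 5).
Convergents:
  p_0/q_0 = 18/1
  p_1/q_1 = 37/2
  p_2/q_2 = 55/3
  p_3/q_3 = 92/5
q_2 = 3 ≤ 4 < 5 = q_3, so the answer is 55/3.

55/3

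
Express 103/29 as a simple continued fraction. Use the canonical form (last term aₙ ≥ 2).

103 = 3*29 + 16
29 = 1*16 + 13
16 = 1*13 + 3
13 = 4*3 + 1
3 = 3*1 + 0  (stop)
So 103/29 = [3; 1, 1, 4, 3].

[3; 1, 1, 4, 3]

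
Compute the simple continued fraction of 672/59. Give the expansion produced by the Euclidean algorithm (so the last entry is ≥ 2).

672 = 11*59 + 23
59 = 2*23 + 13
23 = 1*13 + 10
13 = 1*10 + 3
10 = 3*3 + 1
3 = 3*1 + 0  (stop)
So 672/59 = [11; 2, 1, 1, 3, 3].

[11; 2, 1, 1, 3, 3]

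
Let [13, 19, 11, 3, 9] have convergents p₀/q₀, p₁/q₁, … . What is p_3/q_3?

Using pₖ = aₖpₖ₋₁ + pₖ₋₂, qₖ = aₖqₖ₋₁ + qₖ₋₂ (with p₋₁=1, p₋₂=0, q₋₁=0, q₋₂=1):
  k=0: a=13, p=13, q=1
  k=1: a=19, p=248, q=19
  k=2: a=11, p=2741, q=210
  k=3: a=3, p=8471, q=649

8471/649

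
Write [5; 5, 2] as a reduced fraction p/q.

Fold from the inside: start with 2/1.
  5 + 1/2 = 11/2
  5 + 2/11 = 57/11

57/11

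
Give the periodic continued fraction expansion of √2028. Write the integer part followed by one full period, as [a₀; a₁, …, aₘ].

[45; 30, 90]

a₀ = ⌊√2028⌋ = 45.
With m₀=0, d₀=1 and mₖ₊₁ = dₖaₖ − mₖ, dₖ₊₁ = (n − mₖ₊₁²)/dₖ, aₖ₊₁ = ⌊(a₀+mₖ₊₁)/dₖ₊₁⌋:
  k=1: m=45, d=3, a=30
  k=2: m=45, d=1, a=90
d=1 and a=2a₀=90 at k=2, so the next step gives (m, d) = (45, 3) again — its k=1 value — and the period has length 2.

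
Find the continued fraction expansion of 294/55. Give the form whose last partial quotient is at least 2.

[5; 2, 1, 8, 2]

294 = 5*55 + 19
55 = 2*19 + 17
19 = 1*17 + 2
17 = 8*2 + 1
2 = 2*1 + 0  (stop)
So 294/55 = [5; 2, 1, 8, 2].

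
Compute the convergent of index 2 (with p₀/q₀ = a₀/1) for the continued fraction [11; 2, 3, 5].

80/7

Using pₖ = aₖpₖ₋₁ + pₖ₋₂, qₖ = aₖqₖ₋₁ + qₖ₋₂ (with p₋₁=1, p₋₂=0, q₋₁=0, q₋₂=1):
  k=0: a=11, p=11, q=1
  k=1: a=2, p=23, q=2
  k=2: a=3, p=80, q=7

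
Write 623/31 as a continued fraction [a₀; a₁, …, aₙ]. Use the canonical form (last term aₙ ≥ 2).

[20; 10, 3]

623 = 20×31 + 3
31 = 10×3 + 1
3 = 3×1 + 0  (stop)
So 623/31 = [20; 10, 3].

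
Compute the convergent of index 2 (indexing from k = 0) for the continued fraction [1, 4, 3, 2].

16/13

Using pₖ = aₖpₖ₋₁ + pₖ₋₂, qₖ = aₖqₖ₋₁ + qₖ₋₂ (with p₋₁=1, p₋₂=0, q₋₁=0, q₋₂=1):
  k=0: a=1, p=1, q=1
  k=1: a=4, p=5, q=4
  k=2: a=3, p=16, q=13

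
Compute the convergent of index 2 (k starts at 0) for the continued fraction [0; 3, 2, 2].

Using pₖ = aₖpₖ₋₁ + pₖ₋₂, qₖ = aₖqₖ₋₁ + qₖ₋₂ (with p₋₁=1, p₋₂=0, q₋₁=0, q₋₂=1):
  k=0: a=0, p=0, q=1
  k=1: a=3, p=1, q=3
  k=2: a=2, p=2, q=7

2/7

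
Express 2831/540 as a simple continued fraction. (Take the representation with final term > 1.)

2831 = 5·540 + 131
540 = 4·131 + 16
131 = 8·16 + 3
16 = 5·3 + 1
3 = 3·1 + 0  (stop)
So 2831/540 = [5; 4, 8, 5, 3].

[5; 4, 8, 5, 3]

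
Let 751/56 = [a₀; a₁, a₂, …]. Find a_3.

3

751 = 13·56 + 23   →  a_0 = 13
56 = 2·23 + 10   →  a_1 = 2
23 = 2·10 + 3   →  a_2 = 2
10 = 3·3 + 1   →  a_3 = 3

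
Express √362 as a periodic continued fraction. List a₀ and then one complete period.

a₀ = ⌊√362⌋ = 19.

[19; 38]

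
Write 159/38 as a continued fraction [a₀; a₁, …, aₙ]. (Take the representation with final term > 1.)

159 = 4·38 + 7
38 = 5·7 + 3
7 = 2·3 + 1
3 = 3·1 + 0  (stop)
So 159/38 = [4; 5, 2, 3].

[4; 5, 2, 3]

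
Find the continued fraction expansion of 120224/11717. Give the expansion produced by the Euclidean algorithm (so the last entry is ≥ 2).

120224 = 10*11717 + 3054
11717 = 3*3054 + 2555
3054 = 1*2555 + 499
2555 = 5*499 + 60
499 = 8*60 + 19
60 = 3*19 + 3
19 = 6*3 + 1
3 = 3*1 + 0  (stop)
So 120224/11717 = [10; 3, 1, 5, 8, 3, 6, 3].

[10; 3, 1, 5, 8, 3, 6, 3]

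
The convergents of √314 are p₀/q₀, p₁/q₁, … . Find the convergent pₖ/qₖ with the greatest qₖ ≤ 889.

15381/868

√314 = [17; 1, 2, 1, 1, 2, 1, 34, …] (period length 7).
Convergents:
  p_0/q_0 = 17/1
  p_1/q_1 = 18/1
  p_2/q_2 = 53/3
  p_3/q_3 = 71/4
  p_4/q_4 = 124/7
  p_5/q_5 = 319/18
  p_6/q_6 = 443/25
  p_7/q_7 = 15381/868
  p_8/q_8 = 15824/893
q_7 = 868 ≤ 889 < 893 = q_8, so the answer is 15381/868.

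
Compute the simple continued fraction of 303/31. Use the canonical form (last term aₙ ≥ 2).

[9; 1, 3, 2, 3]

303 = 9*31 + 24
31 = 1*24 + 7
24 = 3*7 + 3
7 = 2*3 + 1
3 = 3*1 + 0  (stop)
So 303/31 = [9; 1, 3, 2, 3].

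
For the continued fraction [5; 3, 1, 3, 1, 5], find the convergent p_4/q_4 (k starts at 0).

100/19

Using pₖ = aₖpₖ₋₁ + pₖ₋₂, qₖ = aₖqₖ₋₁ + qₖ₋₂ (with p₋₁=1, p₋₂=0, q₋₁=0, q₋₂=1):
  k=0: a=5, p=5, q=1
  k=1: a=3, p=16, q=3
  k=2: a=1, p=21, q=4
  k=3: a=3, p=79, q=15
  k=4: a=1, p=100, q=19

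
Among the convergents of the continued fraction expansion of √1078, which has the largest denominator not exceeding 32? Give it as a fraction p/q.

√1078 = [32; 1, 4, 1, 64, …] (period length 4).
Convergents:
  p_0/q_0 = 32/1
  p_1/q_1 = 33/1
  p_2/q_2 = 164/5
  p_3/q_3 = 197/6
  p_4/q_4 = 12772/389
q_3 = 6 ≤ 32 < 389 = q_4, so the answer is 197/6.

197/6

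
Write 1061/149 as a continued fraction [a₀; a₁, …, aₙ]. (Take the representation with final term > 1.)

1061 = 7*149 + 18
149 = 8*18 + 5
18 = 3*5 + 3
5 = 1*3 + 2
3 = 1*2 + 1
2 = 2*1 + 0  (stop)
So 1061/149 = [7; 8, 3, 1, 1, 2].

[7; 8, 3, 1, 1, 2]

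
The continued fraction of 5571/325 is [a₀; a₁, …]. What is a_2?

15

5571 = 17·325 + 46   →  a_0 = 17
325 = 7·46 + 3   →  a_1 = 7
46 = 15·3 + 1   →  a_2 = 15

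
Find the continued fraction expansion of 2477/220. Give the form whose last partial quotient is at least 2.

2477 = 11·220 + 57
220 = 3·57 + 49
57 = 1·49 + 8
49 = 6·8 + 1
8 = 8·1 + 0  (stop)
So 2477/220 = [11; 3, 1, 6, 8].

[11; 3, 1, 6, 8]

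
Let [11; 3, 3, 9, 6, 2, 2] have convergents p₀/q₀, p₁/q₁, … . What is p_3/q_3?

1051/93

Using pₖ = aₖpₖ₋₁ + pₖ₋₂, qₖ = aₖqₖ₋₁ + qₖ₋₂ (with p₋₁=1, p₋₂=0, q₋₁=0, q₋₂=1):
  k=0: a=11, p=11, q=1
  k=1: a=3, p=34, q=3
  k=2: a=3, p=113, q=10
  k=3: a=9, p=1051, q=93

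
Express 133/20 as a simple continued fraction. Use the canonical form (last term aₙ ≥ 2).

133 = 6·20 + 13
20 = 1·13 + 7
13 = 1·7 + 6
7 = 1·6 + 1
6 = 6·1 + 0  (stop)
So 133/20 = [6; 1, 1, 1, 6].

[6; 1, 1, 1, 6]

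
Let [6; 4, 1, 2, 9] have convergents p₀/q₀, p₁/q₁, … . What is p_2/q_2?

31/5

Using pₖ = aₖpₖ₋₁ + pₖ₋₂, qₖ = aₖqₖ₋₁ + qₖ₋₂ (with p₋₁=1, p₋₂=0, q₋₁=0, q₋₂=1):
  k=0: a=6, p=6, q=1
  k=1: a=4, p=25, q=4
  k=2: a=1, p=31, q=5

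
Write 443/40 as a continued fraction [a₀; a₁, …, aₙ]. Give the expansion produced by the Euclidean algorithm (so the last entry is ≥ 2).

[11; 13, 3]

443 = 11×40 + 3
40 = 13×3 + 1
3 = 3×1 + 0  (stop)
So 443/40 = [11; 13, 3].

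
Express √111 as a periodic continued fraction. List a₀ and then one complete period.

[10; 1, 1, 6, 1, 1, 20]

a₀ = ⌊√111⌋ = 10.
With m₀=0, d₀=1 and mₖ₊₁ = dₖaₖ − mₖ, dₖ₊₁ = (n − mₖ₊₁²)/dₖ, aₖ₊₁ = ⌊(a₀+mₖ₊₁)/dₖ₊₁⌋:
  k=1: m=10, d=11, a=1
  k=2: m=1, d=10, a=1
  k=3: m=9, d=3, a=6
  k=4: m=9, d=10, a=1
  k=5: m=1, d=11, a=1
  k=6: m=10, d=1, a=20
d=1 and a=2a₀=20 at k=6, so the next step gives (m, d) = (10, 11) again — its k=1 value — and the period has length 6.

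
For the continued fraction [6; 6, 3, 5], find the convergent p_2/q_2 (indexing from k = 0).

Using pₖ = aₖpₖ₋₁ + pₖ₋₂, qₖ = aₖqₖ₋₁ + qₖ₋₂ (with p₋₁=1, p₋₂=0, q₋₁=0, q₋₂=1):
  k=0: a=6, p=6, q=1
  k=1: a=6, p=37, q=6
  k=2: a=3, p=117, q=19

117/19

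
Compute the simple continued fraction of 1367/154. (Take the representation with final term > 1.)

[8; 1, 7, 9, 2]

1367 = 8×154 + 135
154 = 1×135 + 19
135 = 7×19 + 2
19 = 9×2 + 1
2 = 2×1 + 0  (stop)
So 1367/154 = [8; 1, 7, 9, 2].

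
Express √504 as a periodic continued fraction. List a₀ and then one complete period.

a₀ = ⌊√504⌋ = 22.
With m₀=0, d₀=1 and mₖ₊₁ = dₖaₖ − mₖ, dₖ₊₁ = (n − mₖ₊₁²)/dₖ, aₖ₊₁ = ⌊(a₀+mₖ₊₁)/dₖ₊₁⌋:
  k=1: m=22, d=20, a=2
  k=2: m=18, d=9, a=4
  k=3: m=18, d=20, a=2
  k=4: m=22, d=1, a=44
d=1 and a=2a₀=44 at k=4, so the next step gives (m, d) = (22, 20) again — its k=1 value — and the period has length 4.

[22; 2, 4, 2, 44]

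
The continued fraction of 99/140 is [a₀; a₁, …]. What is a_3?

2

99 = 0·140 + 99   →  a_0 = 0
140 = 1·99 + 41   →  a_1 = 1
99 = 2·41 + 17   →  a_2 = 2
41 = 2·17 + 7   →  a_3 = 2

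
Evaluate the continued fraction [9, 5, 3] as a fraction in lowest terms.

Fold from the inside: start with 3/1.
  5 + 1/3 = 16/3
  9 + 3/16 = 147/16

147/16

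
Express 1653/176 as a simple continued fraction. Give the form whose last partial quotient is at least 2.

1653 = 9*176 + 69
176 = 2*69 + 38
69 = 1*38 + 31
38 = 1*31 + 7
31 = 4*7 + 3
7 = 2*3 + 1
3 = 3*1 + 0  (stop)
So 1653/176 = [9; 2, 1, 1, 4, 2, 3].

[9; 2, 1, 1, 4, 2, 3]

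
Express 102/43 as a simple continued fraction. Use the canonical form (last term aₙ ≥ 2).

[2; 2, 1, 2, 5]

102 = 2·43 + 16
43 = 2·16 + 11
16 = 1·11 + 5
11 = 2·5 + 1
5 = 5·1 + 0  (stop)
So 102/43 = [2; 2, 1, 2, 5].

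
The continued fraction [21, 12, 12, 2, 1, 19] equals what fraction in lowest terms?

185423/8795

Fold from the inside: start with 19/1.
  1 + 1/19 = 20/19
  2 + 19/20 = 59/20
  12 + 20/59 = 728/59
  12 + 59/728 = 8795/728
  21 + 728/8795 = 185423/8795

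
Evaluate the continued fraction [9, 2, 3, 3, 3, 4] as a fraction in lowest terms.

3085/327

Fold from the inside: start with 4/1.
  3 + 1/4 = 13/4
  3 + 4/13 = 43/13
  3 + 13/43 = 142/43
  2 + 43/142 = 327/142
  9 + 142/327 = 3085/327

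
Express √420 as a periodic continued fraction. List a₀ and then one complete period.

a₀ = ⌊√420⌋ = 20.

[20; 2, 40]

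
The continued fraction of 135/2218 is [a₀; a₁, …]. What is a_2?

2

135 = 0·2218 + 135   →  a_0 = 0
2218 = 16·135 + 58   →  a_1 = 16
135 = 2·58 + 19   →  a_2 = 2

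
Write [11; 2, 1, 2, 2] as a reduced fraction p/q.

216/19

Fold from the inside: start with 2/1.
  2 + 1/2 = 5/2
  1 + 2/5 = 7/5
  2 + 5/7 = 19/7
  11 + 7/19 = 216/19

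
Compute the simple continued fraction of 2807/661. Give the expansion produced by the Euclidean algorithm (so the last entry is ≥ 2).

[4; 4, 18, 9]

2807 = 4*661 + 163
661 = 4*163 + 9
163 = 18*9 + 1
9 = 9*1 + 0  (stop)
So 2807/661 = [4; 4, 18, 9].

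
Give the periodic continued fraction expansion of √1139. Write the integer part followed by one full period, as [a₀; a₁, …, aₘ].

[33; 1, 2, 1, 66]

a₀ = ⌊√1139⌋ = 33.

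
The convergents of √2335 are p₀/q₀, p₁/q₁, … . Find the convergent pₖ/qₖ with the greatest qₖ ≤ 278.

√2335 = [48; 3, 9, 3, 96, …] (period length 4).
Convergents:
  p_0/q_0 = 48/1
  p_1/q_1 = 145/3
  p_2/q_2 = 1353/28
  p_3/q_3 = 4204/87
  p_4/q_4 = 404937/8380
q_3 = 87 ≤ 278 < 8380 = q_4, so the answer is 4204/87.

4204/87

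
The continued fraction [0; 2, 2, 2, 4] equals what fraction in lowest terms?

22/53

Using pₖ = aₖpₖ₋₁ + pₖ₋₂ and qₖ = aₖqₖ₋₁ + qₖ₋₂:
  k=0: a=0, p=0, q=1
  k=1: a=2, p=1, q=2
  k=2: a=2, p=2, q=5
  k=3: a=2, p=5, q=12
  k=4: a=4, p=22, q=53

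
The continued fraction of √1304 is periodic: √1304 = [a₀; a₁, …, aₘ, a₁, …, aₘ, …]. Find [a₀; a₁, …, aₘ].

a₀ = ⌊√1304⌋ = 36.
With m₀=0, d₀=1 and mₖ₊₁ = dₖaₖ − mₖ, dₖ₊₁ = (n − mₖ₊₁²)/dₖ, aₖ₊₁ = ⌊(a₀+mₖ₊₁)/dₖ₊₁⌋:
  k=1: m=36, d=8, a=9
  k=2: m=36, d=1, a=72
d=1 and a=2a₀=72 at k=2, so the next step gives (m, d) = (36, 8) again — its k=1 value — and the period has length 2.

[36; 9, 72]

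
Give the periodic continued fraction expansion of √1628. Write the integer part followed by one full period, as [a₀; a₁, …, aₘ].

a₀ = ⌊√1628⌋ = 40.
With m₀=0, d₀=1 and mₖ₊₁ = dₖaₖ − mₖ, dₖ₊₁ = (n − mₖ₊₁²)/dₖ, aₖ₊₁ = ⌊(a₀+mₖ₊₁)/dₖ₊₁⌋:
  k=1: m=40, d=28, a=2
  k=2: m=16, d=49, a=1
  k=3: m=33, d=11, a=6
  k=4: m=33, d=49, a=1
  k=5: m=16, d=28, a=2
  k=6: m=40, d=1, a=80
d=1 and a=2a₀=80 at k=6, so the next step gives (m, d) = (40, 28) again — its k=1 value — and the period has length 6.

[40; 2, 1, 6, 1, 2, 80]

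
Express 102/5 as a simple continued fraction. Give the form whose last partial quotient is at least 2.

102 = 20*5 + 2
5 = 2*2 + 1
2 = 2*1 + 0  (stop)
So 102/5 = [20; 2, 2].

[20; 2, 2]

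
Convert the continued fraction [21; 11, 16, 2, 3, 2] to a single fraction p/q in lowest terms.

61352/2909

Using pₖ = aₖpₖ₋₁ + pₖ₋₂ and qₖ = aₖqₖ₋₁ + qₖ₋₂:
  k=0: a=21, p=21, q=1
  k=1: a=11, p=232, q=11
  k=2: a=16, p=3733, q=177
  k=3: a=2, p=7698, q=365
  k=4: a=3, p=26827, q=1272
  k=5: a=2, p=61352, q=2909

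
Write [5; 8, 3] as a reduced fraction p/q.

Fold from the inside: start with 3/1.
  8 + 1/3 = 25/3
  5 + 3/25 = 128/25

128/25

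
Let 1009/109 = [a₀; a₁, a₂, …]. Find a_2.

1009 = 9·109 + 28   →  a_0 = 9
109 = 3·28 + 25   →  a_1 = 3
28 = 1·25 + 3   →  a_2 = 1

1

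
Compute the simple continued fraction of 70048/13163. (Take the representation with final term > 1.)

[5; 3, 9, 8, 7, 8]

70048 = 5·13163 + 4233
13163 = 3·4233 + 464
4233 = 9·464 + 57
464 = 8·57 + 8
57 = 7·8 + 1
8 = 8·1 + 0  (stop)
So 70048/13163 = [5; 3, 9, 8, 7, 8].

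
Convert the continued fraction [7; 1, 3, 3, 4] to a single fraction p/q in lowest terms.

Fold from the inside: start with 4/1.
  3 + 1/4 = 13/4
  3 + 4/13 = 43/13
  1 + 13/43 = 56/43
  7 + 43/56 = 435/56

435/56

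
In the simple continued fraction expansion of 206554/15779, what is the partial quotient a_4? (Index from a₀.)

2

206554 = 13·15779 + 1427   →  a_0 = 13
15779 = 11·1427 + 82   →  a_1 = 11
1427 = 17·82 + 33   →  a_2 = 17
82 = 2·33 + 16   →  a_3 = 2
33 = 2·16 + 1   →  a_4 = 2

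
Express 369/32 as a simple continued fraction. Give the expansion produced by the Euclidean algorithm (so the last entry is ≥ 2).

[11; 1, 1, 7, 2]

369 = 11×32 + 17
32 = 1×17 + 15
17 = 1×15 + 2
15 = 7×2 + 1
2 = 2×1 + 0  (stop)
So 369/32 = [11; 1, 1, 7, 2].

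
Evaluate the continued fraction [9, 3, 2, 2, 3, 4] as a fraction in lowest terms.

Fold from the inside: start with 4/1.
  3 + 1/4 = 13/4
  2 + 4/13 = 30/13
  2 + 13/30 = 73/30
  3 + 30/73 = 249/73
  9 + 73/249 = 2314/249

2314/249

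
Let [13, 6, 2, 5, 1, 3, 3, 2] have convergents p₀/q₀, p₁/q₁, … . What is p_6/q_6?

13852/1053

Using pₖ = aₖpₖ₋₁ + pₖ₋₂, qₖ = aₖqₖ₋₁ + qₖ₋₂ (with p₋₁=1, p₋₂=0, q₋₁=0, q₋₂=1):
  k=0: a=13, p=13, q=1
  k=1: a=6, p=79, q=6
  k=2: a=2, p=171, q=13
  k=3: a=5, p=934, q=71
  k=4: a=1, p=1105, q=84
  k=5: a=3, p=4249, q=323
  k=6: a=3, p=13852, q=1053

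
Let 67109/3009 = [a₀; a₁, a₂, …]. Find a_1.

67109 = 22·3009 + 911   →  a_0 = 22
3009 = 3·911 + 276   →  a_1 = 3

3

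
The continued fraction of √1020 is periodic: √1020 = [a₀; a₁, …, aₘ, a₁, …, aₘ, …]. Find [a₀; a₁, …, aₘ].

a₀ = ⌊√1020⌋ = 31.
With m₀=0, d₀=1 and mₖ₊₁ = dₖaₖ − mₖ, dₖ₊₁ = (n − mₖ₊₁²)/dₖ, aₖ₊₁ = ⌊(a₀+mₖ₊₁)/dₖ₊₁⌋:
  k=1: m=31, d=59, a=1
  k=2: m=28, d=4, a=14
  k=3: m=28, d=59, a=1
  k=4: m=31, d=1, a=62
d=1 and a=2a₀=62 at k=4, so the next step gives (m, d) = (31, 59) again — its k=1 value — and the period has length 4.

[31; 1, 14, 1, 62]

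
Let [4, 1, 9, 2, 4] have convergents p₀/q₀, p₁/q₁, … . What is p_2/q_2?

Using pₖ = aₖpₖ₋₁ + pₖ₋₂, qₖ = aₖqₖ₋₁ + qₖ₋₂ (with p₋₁=1, p₋₂=0, q₋₁=0, q₋₂=1):
  k=0: a=4, p=4, q=1
  k=1: a=1, p=5, q=1
  k=2: a=9, p=49, q=10

49/10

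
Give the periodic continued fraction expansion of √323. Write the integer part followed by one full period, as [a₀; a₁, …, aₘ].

[17; 1, 34]

a₀ = ⌊√323⌋ = 17.
With m₀=0, d₀=1 and mₖ₊₁ = dₖaₖ − mₖ, dₖ₊₁ = (n − mₖ₊₁²)/dₖ, aₖ₊₁ = ⌊(a₀+mₖ₊₁)/dₖ₊₁⌋:
  k=1: m=17, d=34, a=1
  k=2: m=17, d=1, a=34
d=1 and a=2a₀=34 at k=2, so the next step gives (m, d) = (17, 34) again — its k=1 value — and the period has length 2.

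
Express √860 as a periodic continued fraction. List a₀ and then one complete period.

[29; 3, 14, 3, 58]

a₀ = ⌊√860⌋ = 29.
With m₀=0, d₀=1 and mₖ₊₁ = dₖaₖ − mₖ, dₖ₊₁ = (n − mₖ₊₁²)/dₖ, aₖ₊₁ = ⌊(a₀+mₖ₊₁)/dₖ₊₁⌋:
  k=1: m=29, d=19, a=3
  k=2: m=28, d=4, a=14
  k=3: m=28, d=19, a=3
  k=4: m=29, d=1, a=58
d=1 and a=2a₀=58 at k=4, so the next step gives (m, d) = (29, 19) again — its k=1 value — and the period has length 4.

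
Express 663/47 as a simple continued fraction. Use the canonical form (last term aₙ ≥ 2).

[14; 9, 2, 2]

663 = 14*47 + 5
47 = 9*5 + 2
5 = 2*2 + 1
2 = 2*1 + 0  (stop)
So 663/47 = [14; 9, 2, 2].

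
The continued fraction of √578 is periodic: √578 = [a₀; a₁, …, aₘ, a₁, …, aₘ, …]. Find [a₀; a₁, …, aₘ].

[24; 24, 48]

a₀ = ⌊√578⌋ = 24.
With m₀=0, d₀=1 and mₖ₊₁ = dₖaₖ − mₖ, dₖ₊₁ = (n − mₖ₊₁²)/dₖ, aₖ₊₁ = ⌊(a₀+mₖ₊₁)/dₖ₊₁⌋:
  k=1: m=24, d=2, a=24
  k=2: m=24, d=1, a=48
d=1 and a=2a₀=48 at k=2, so the next step gives (m, d) = (24, 2) again — its k=1 value — and the period has length 2.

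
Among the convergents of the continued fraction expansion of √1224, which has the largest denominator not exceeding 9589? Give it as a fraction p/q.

171395/4899

√1224 = [34; 1, 68, …] (period length 2).
Convergents:
  p_0/q_0 = 34/1
  p_1/q_1 = 35/1
  p_2/q_2 = 2414/69
  p_3/q_3 = 2449/70
  p_4/q_4 = 168946/4829
  p_5/q_5 = 171395/4899
  p_6/q_6 = 11823806/337961
q_5 = 4899 ≤ 9589 < 337961 = q_6, so the answer is 171395/4899.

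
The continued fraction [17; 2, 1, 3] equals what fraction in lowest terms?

191/11

Using pₖ = aₖpₖ₋₁ + pₖ₋₂ and qₖ = aₖqₖ₋₁ + qₖ₋₂:
  k=0: a=17, p=17, q=1
  k=1: a=2, p=35, q=2
  k=2: a=1, p=52, q=3
  k=3: a=3, p=191, q=11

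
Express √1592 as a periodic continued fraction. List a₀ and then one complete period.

[39; 1, 8, 1, 78]

a₀ = ⌊√1592⌋ = 39.
With m₀=0, d₀=1 and mₖ₊₁ = dₖaₖ − mₖ, dₖ₊₁ = (n − mₖ₊₁²)/dₖ, aₖ₊₁ = ⌊(a₀+mₖ₊₁)/dₖ₊₁⌋:
  k=1: m=39, d=71, a=1
  k=2: m=32, d=8, a=8
  k=3: m=32, d=71, a=1
  k=4: m=39, d=1, a=78
d=1 and a=2a₀=78 at k=4, so the next step gives (m, d) = (39, 71) again — its k=1 value — and the period has length 4.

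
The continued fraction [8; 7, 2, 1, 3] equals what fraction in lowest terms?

659/81

Using pₖ = aₖpₖ₋₁ + pₖ₋₂ and qₖ = aₖqₖ₋₁ + qₖ₋₂:
  k=0: a=8, p=8, q=1
  k=1: a=7, p=57, q=7
  k=2: a=2, p=122, q=15
  k=3: a=1, p=179, q=22
  k=4: a=3, p=659, q=81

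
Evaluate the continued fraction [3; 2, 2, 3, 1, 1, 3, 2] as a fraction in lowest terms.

Using pₖ = aₖpₖ₋₁ + pₖ₋₂ and qₖ = aₖqₖ₋₁ + qₖ₋₂:
  k=0: a=3, p=3, q=1
  k=1: a=2, p=7, q=2
  k=2: a=2, p=17, q=5
  k=3: a=3, p=58, q=17
  k=4: a=1, p=75, q=22
  k=5: a=1, p=133, q=39
  k=6: a=3, p=474, q=139
  k=7: a=2, p=1081, q=317

1081/317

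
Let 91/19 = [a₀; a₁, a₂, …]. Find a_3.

91 = 4·19 + 15   →  a_0 = 4
19 = 1·15 + 4   →  a_1 = 1
15 = 3·4 + 3   →  a_2 = 3
4 = 1·3 + 1   →  a_3 = 1

1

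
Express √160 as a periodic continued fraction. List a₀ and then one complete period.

[12; 1, 1, 1, 5, 1, 1, 1, 24]

a₀ = ⌊√160⌋ = 12.
With m₀=0, d₀=1 and mₖ₊₁ = dₖaₖ − mₖ, dₖ₊₁ = (n − mₖ₊₁²)/dₖ, aₖ₊₁ = ⌊(a₀+mₖ₊₁)/dₖ₊₁⌋:
  k=1: m=12, d=16, a=1
  k=2: m=4, d=9, a=1
  k=3: m=5, d=15, a=1
  k=4: m=10, d=4, a=5
  k=5: m=10, d=15, a=1
  k=6: m=5, d=9, a=1
  k=7: m=4, d=16, a=1
  k=8: m=12, d=1, a=24
d=1 and a=2a₀=24 at k=8, so the next step gives (m, d) = (12, 16) again — its k=1 value — and the period has length 8.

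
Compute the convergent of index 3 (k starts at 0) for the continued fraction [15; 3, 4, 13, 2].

Using pₖ = aₖpₖ₋₁ + pₖ₋₂, qₖ = aₖqₖ₋₁ + qₖ₋₂ (with p₋₁=1, p₋₂=0, q₋₁=0, q₋₂=1):
  k=0: a=15, p=15, q=1
  k=1: a=3, p=46, q=3
  k=2: a=4, p=199, q=13
  k=3: a=13, p=2633, q=172

2633/172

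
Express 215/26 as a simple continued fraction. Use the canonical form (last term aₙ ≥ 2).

215 = 8×26 + 7
26 = 3×7 + 5
7 = 1×5 + 2
5 = 2×2 + 1
2 = 2×1 + 0  (stop)
So 215/26 = [8; 3, 1, 2, 2].

[8; 3, 1, 2, 2]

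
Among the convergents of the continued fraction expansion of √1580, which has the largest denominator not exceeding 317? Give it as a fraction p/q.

12521/315

√1580 = [39; 1, 2, 1, 78, …] (period length 4).
Convergents:
  p_0/q_0 = 39/1
  p_1/q_1 = 40/1
  p_2/q_2 = 119/3
  p_3/q_3 = 159/4
  p_4/q_4 = 12521/315
  p_5/q_5 = 12680/319
q_4 = 315 ≤ 317 < 319 = q_5, so the answer is 12521/315.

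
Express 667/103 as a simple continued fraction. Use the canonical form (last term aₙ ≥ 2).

[6; 2, 9, 1, 4]

667 = 6×103 + 49
103 = 2×49 + 5
49 = 9×5 + 4
5 = 1×4 + 1
4 = 4×1 + 0  (stop)
So 667/103 = [6; 2, 9, 1, 4].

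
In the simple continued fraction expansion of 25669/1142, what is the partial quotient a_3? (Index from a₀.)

25669 = 22·1142 + 545   →  a_0 = 22
1142 = 2·545 + 52   →  a_1 = 2
545 = 10·52 + 25   →  a_2 = 10
52 = 2·25 + 2   →  a_3 = 2

2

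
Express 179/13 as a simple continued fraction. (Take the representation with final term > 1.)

179 = 13*13 + 10
13 = 1*10 + 3
10 = 3*3 + 1
3 = 3*1 + 0  (stop)
So 179/13 = [13; 1, 3, 3].

[13; 1, 3, 3]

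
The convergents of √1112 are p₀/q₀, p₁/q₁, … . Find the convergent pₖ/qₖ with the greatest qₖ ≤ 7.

100/3

√1112 = [33; 2, 1, 7, 1, 2, 66, …] (period length 6).
Convergents:
  p_0/q_0 = 33/1
  p_1/q_1 = 67/2
  p_2/q_2 = 100/3
  p_3/q_3 = 767/23
q_2 = 3 ≤ 7 < 23 = q_3, so the answer is 100/3.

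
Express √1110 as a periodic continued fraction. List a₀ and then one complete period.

[33; 3, 6, 3, 66]

a₀ = ⌊√1110⌋ = 33.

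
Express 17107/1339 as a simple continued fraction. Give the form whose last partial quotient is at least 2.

17107 = 12*1339 + 1039
1339 = 1*1039 + 300
1039 = 3*300 + 139
300 = 2*139 + 22
139 = 6*22 + 7
22 = 3*7 + 1
7 = 7*1 + 0  (stop)
So 17107/1339 = [12; 1, 3, 2, 6, 3, 7].

[12; 1, 3, 2, 6, 3, 7]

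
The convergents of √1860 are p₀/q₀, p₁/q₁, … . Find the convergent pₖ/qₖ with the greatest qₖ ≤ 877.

15871/368

√1860 = [43; 7, 1, 4, 1, 7, 86, …] (period length 6).
Convergents:
  p_0/q_0 = 43/1
  p_1/q_1 = 302/7
  p_2/q_2 = 345/8
  p_3/q_3 = 1682/39
  p_4/q_4 = 2027/47
  p_5/q_5 = 15871/368
  p_6/q_6 = 1366933/31695
q_5 = 368 ≤ 877 < 31695 = q_6, so the answer is 15871/368.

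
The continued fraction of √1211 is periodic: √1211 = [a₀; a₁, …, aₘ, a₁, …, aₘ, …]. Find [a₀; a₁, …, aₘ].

[34; 1, 3, 1, 68]

a₀ = ⌊√1211⌋ = 34.
With m₀=0, d₀=1 and mₖ₊₁ = dₖaₖ − mₖ, dₖ₊₁ = (n − mₖ₊₁²)/dₖ, aₖ₊₁ = ⌊(a₀+mₖ₊₁)/dₖ₊₁⌋:
  k=1: m=34, d=55, a=1
  k=2: m=21, d=14, a=3
  k=3: m=21, d=55, a=1
  k=4: m=34, d=1, a=68
d=1 and a=2a₀=68 at k=4, so the next step gives (m, d) = (34, 55) again — its k=1 value — and the period has length 4.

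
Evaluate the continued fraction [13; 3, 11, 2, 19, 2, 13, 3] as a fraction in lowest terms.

Using pₖ = aₖpₖ₋₁ + pₖ₋₂ and qₖ = aₖqₖ₋₁ + qₖ₋₂:
  k=0: a=13, p=13, q=1
  k=1: a=3, p=40, q=3
  k=2: a=11, p=453, q=34
  k=3: a=2, p=946, q=71
  k=4: a=19, p=18427, q=1383
  k=5: a=2, p=37800, q=2837
  k=6: a=13, p=509827, q=38264
  k=7: a=3, p=1567281, q=117629

1567281/117629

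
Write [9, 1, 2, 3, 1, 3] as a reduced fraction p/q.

475/49

Using pₖ = aₖpₖ₋₁ + pₖ₋₂ and qₖ = aₖqₖ₋₁ + qₖ₋₂:
  k=0: a=9, p=9, q=1
  k=1: a=1, p=10, q=1
  k=2: a=2, p=29, q=3
  k=3: a=3, p=97, q=10
  k=4: a=1, p=126, q=13
  k=5: a=3, p=475, q=49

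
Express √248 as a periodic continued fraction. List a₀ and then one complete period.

[15; 1, 2, 1, 30]

a₀ = ⌊√248⌋ = 15.
With m₀=0, d₀=1 and mₖ₊₁ = dₖaₖ − mₖ, dₖ₊₁ = (n − mₖ₊₁²)/dₖ, aₖ₊₁ = ⌊(a₀+mₖ₊₁)/dₖ₊₁⌋:
  k=1: m=15, d=23, a=1
  k=2: m=8, d=8, a=2
  k=3: m=8, d=23, a=1
  k=4: m=15, d=1, a=30
d=1 and a=2a₀=30 at k=4, so the next step gives (m, d) = (15, 23) again — its k=1 value — and the period has length 4.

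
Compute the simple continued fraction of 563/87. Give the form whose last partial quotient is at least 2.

563 = 6·87 + 41
87 = 2·41 + 5
41 = 8·5 + 1
5 = 5·1 + 0  (stop)
So 563/87 = [6; 2, 8, 5].

[6; 2, 8, 5]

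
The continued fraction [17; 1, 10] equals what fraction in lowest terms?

Fold from the inside: start with 10/1.
  1 + 1/10 = 11/10
  17 + 10/11 = 197/11

197/11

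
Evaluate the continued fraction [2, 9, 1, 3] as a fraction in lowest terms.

82/39

Using pₖ = aₖpₖ₋₁ + pₖ₋₂ and qₖ = aₖqₖ₋₁ + qₖ₋₂:
  k=0: a=2, p=2, q=1
  k=1: a=9, p=19, q=9
  k=2: a=1, p=21, q=10
  k=3: a=3, p=82, q=39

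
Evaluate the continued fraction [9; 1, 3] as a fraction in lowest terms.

39/4

Fold from the inside: start with 3/1.
  1 + 1/3 = 4/3
  9 + 3/4 = 39/4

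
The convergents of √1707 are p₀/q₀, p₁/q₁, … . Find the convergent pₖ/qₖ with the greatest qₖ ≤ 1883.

32309/782

√1707 = [41; 3, 6, 41, 6, 3, 82, …] (period length 6).
Convergents:
  p_0/q_0 = 41/1
  p_1/q_1 = 124/3
  p_2/q_2 = 785/19
  p_3/q_3 = 32309/782
  p_4/q_4 = 194639/4711
q_3 = 782 ≤ 1883 < 4711 = q_4, so the answer is 32309/782.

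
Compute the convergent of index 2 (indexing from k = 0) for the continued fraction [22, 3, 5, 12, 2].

357/16

Using pₖ = aₖpₖ₋₁ + pₖ₋₂, qₖ = aₖqₖ₋₁ + qₖ₋₂ (with p₋₁=1, p₋₂=0, q₋₁=0, q₋₂=1):
  k=0: a=22, p=22, q=1
  k=1: a=3, p=67, q=3
  k=2: a=5, p=357, q=16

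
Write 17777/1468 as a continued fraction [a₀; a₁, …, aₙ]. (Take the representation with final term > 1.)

17777 = 12·1468 + 161
1468 = 9·161 + 19
161 = 8·19 + 9
19 = 2·9 + 1
9 = 9·1 + 0  (stop)
So 17777/1468 = [12; 9, 8, 2, 9].

[12; 9, 8, 2, 9]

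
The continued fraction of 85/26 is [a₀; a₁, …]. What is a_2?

1

85 = 3·26 + 7   →  a_0 = 3
26 = 3·7 + 5   →  a_1 = 3
7 = 1·5 + 2   →  a_2 = 1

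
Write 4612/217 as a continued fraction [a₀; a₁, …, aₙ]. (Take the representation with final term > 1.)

[21; 3, 1, 17, 3]

4612 = 21×217 + 55
217 = 3×55 + 52
55 = 1×52 + 3
52 = 17×3 + 1
3 = 3×1 + 0  (stop)
So 4612/217 = [21; 3, 1, 17, 3].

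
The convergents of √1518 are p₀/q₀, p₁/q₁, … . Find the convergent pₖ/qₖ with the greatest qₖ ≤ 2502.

78975/2027

√1518 = [38; 1, 24, 1, 76, …] (period length 4).
Convergents:
  p_0/q_0 = 38/1
  p_1/q_1 = 39/1
  p_2/q_2 = 974/25
  p_3/q_3 = 1013/26
  p_4/q_4 = 77962/2001
  p_5/q_5 = 78975/2027
  p_6/q_6 = 1973362/50649
q_5 = 2027 ≤ 2502 < 50649 = q_6, so the answer is 78975/2027.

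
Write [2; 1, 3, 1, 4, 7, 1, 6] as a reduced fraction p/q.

3783/1355

Using pₖ = aₖpₖ₋₁ + pₖ₋₂ and qₖ = aₖqₖ₋₁ + qₖ₋₂:
  k=0: a=2, p=2, q=1
  k=1: a=1, p=3, q=1
  k=2: a=3, p=11, q=4
  k=3: a=1, p=14, q=5
  k=4: a=4, p=67, q=24
  k=5: a=7, p=483, q=173
  k=6: a=1, p=550, q=197
  k=7: a=6, p=3783, q=1355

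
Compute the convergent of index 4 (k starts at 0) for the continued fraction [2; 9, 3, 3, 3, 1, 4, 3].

Using pₖ = aₖpₖ₋₁ + pₖ₋₂, qₖ = aₖqₖ₋₁ + qₖ₋₂ (with p₋₁=1, p₋₂=0, q₋₁=0, q₋₂=1):
  k=0: a=2, p=2, q=1
  k=1: a=9, p=19, q=9
  k=2: a=3, p=59, q=28
  k=3: a=3, p=196, q=93
  k=4: a=3, p=647, q=307

647/307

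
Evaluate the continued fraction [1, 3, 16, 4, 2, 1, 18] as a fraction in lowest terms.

Using pₖ = aₖpₖ₋₁ + pₖ₋₂ and qₖ = aₖqₖ₋₁ + qₖ₋₂:
  k=0: a=1, p=1, q=1
  k=1: a=3, p=4, q=3
  k=2: a=16, p=65, q=49
  k=3: a=4, p=264, q=199
  k=4: a=2, p=593, q=447
  k=5: a=1, p=857, q=646
  k=6: a=18, p=16019, q=12075

16019/12075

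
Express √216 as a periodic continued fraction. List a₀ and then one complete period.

[14; 1, 2, 3, 2, 1, 28]

a₀ = ⌊√216⌋ = 14.
With m₀=0, d₀=1 and mₖ₊₁ = dₖaₖ − mₖ, dₖ₊₁ = (n − mₖ₊₁²)/dₖ, aₖ₊₁ = ⌊(a₀+mₖ₊₁)/dₖ₊₁⌋:
  k=1: m=14, d=20, a=1
  k=2: m=6, d=9, a=2
  k=3: m=12, d=8, a=3
  k=4: m=12, d=9, a=2
  k=5: m=6, d=20, a=1
  k=6: m=14, d=1, a=28
d=1 and a=2a₀=28 at k=6, so the next step gives (m, d) = (14, 20) again — its k=1 value — and the period has length 6.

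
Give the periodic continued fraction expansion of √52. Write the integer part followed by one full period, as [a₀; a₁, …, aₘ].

[7; 4, 1, 2, 1, 4, 14]

a₀ = ⌊√52⌋ = 7.
With m₀=0, d₀=1 and mₖ₊₁ = dₖaₖ − mₖ, dₖ₊₁ = (n − mₖ₊₁²)/dₖ, aₖ₊₁ = ⌊(a₀+mₖ₊₁)/dₖ₊₁⌋:
  k=1: m=7, d=3, a=4
  k=2: m=5, d=9, a=1
  k=3: m=4, d=4, a=2
  k=4: m=4, d=9, a=1
  k=5: m=5, d=3, a=4
  k=6: m=7, d=1, a=14
d=1 and a=2a₀=14 at k=6, so the next step gives (m, d) = (7, 3) again — its k=1 value — and the period has length 6.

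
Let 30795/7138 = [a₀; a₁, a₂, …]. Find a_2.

30795 = 4·7138 + 2243   →  a_0 = 4
7138 = 3·2243 + 409   →  a_1 = 3
2243 = 5·409 + 198   →  a_2 = 5

5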